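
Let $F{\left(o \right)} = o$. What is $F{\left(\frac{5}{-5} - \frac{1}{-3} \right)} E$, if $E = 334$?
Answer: $- \frac{668}{3} \approx -222.67$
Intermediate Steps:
$F{\left(\frac{5}{-5} - \frac{1}{-3} \right)} E = \left(\frac{5}{-5} - \frac{1}{-3}\right) 334 = \left(5 \left(- \frac{1}{5}\right) - - \frac{1}{3}\right) 334 = \left(-1 + \frac{1}{3}\right) 334 = \left(- \frac{2}{3}\right) 334 = - \frac{668}{3}$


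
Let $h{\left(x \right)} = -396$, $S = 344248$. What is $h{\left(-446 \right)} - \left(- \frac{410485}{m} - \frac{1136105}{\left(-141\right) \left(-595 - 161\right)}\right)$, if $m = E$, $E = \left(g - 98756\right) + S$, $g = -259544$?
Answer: $- \frac{12936557509}{31205979} \approx -414.55$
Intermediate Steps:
$E = -14052$ ($E = \left(-259544 - 98756\right) + 344248 = -358300 + 344248 = -14052$)
$m = -14052$
$h{\left(-446 \right)} - \left(- \frac{410485}{m} - \frac{1136105}{\left(-141\right) \left(-595 - 161\right)}\right) = -396 - \left(- \frac{410485}{-14052} - \frac{1136105}{\left(-141\right) \left(-595 - 161\right)}\right) = -396 - \left(\left(-410485\right) \left(- \frac{1}{14052}\right) - \frac{1136105}{\left(-141\right) \left(-756\right)}\right) = -396 - \left(\frac{410485}{14052} - \frac{1136105}{106596}\right) = -396 - \frac{578989825}{31205979} = - \frac{12936557509}{31205979}$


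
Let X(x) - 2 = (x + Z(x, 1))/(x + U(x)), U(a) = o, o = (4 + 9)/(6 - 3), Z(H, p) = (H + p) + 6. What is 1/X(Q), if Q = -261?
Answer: 154/617 ≈ 0.24959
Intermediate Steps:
Z(H, p) = 6 + H + p
o = 13/3 ≈ 4.3333
U(a) = 13/3
X(x) = 2 + (7 + 2*x)/(13/3 + x) (X(x) = 2 + (x + (6 + x + 1))/(x + 13/3) = 2 + (x + (7 + x))/(13/3 + x) = 2 + (7 + 2*x)/(13/3 + x))
1/X(Q) = 1/((47 + 12*(-261))/(13 + 3*(-261))) = 1/((47 - 3132)/(13 - 783)) = 1/(-3085/(-770)) = 1/(-1/770*(-3085)) = 1/(617/154) = 154/617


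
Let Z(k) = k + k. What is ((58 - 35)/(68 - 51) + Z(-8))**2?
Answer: 62001/289 ≈ 214.54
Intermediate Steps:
Z(k) = 2*k
((58 - 35)/(68 - 51) + Z(-8))**2 = ((58 - 35)/(68 - 51) + 2*(-8))**2 = (23/17 - 16)**2 = (-249/17)**2 = 62001/289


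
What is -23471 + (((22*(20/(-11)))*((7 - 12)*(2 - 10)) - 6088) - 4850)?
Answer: -36009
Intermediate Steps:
-23471 + (((22*(20/(-11)))*((7 - 12)*(2 - 10)) - 6088) - 4850) = -23471 + (((22*(20*(-1/11)))*(-5*(-8)) - 6088) - 4850) = -23471 + (((22*(-20/11))*40 - 6088) - 4850) = -23471 + ((-40*40 - 6088) - 4850) = -23471 + ((-1600 - 6088) - 4850) = -23471 + (-7688 - 4850) = -23471 - 12538 = -36009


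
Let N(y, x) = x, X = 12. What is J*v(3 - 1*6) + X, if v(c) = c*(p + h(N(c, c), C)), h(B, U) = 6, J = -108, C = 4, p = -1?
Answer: 1632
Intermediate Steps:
v(c) = 5*c (v(c) = c*(-1 + 6) = c*5 = 5*c)
J*v(3 - 1*6) + X = -540*(3 - 1*6) + 12 = -540*(3 - 6) + 12 = -540*(-3) + 12 = -108*(-15) + 12 = 1620 + 12 = 1632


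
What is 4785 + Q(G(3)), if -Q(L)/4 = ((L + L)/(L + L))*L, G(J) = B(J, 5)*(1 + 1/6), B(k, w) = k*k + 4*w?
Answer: 13949/3 ≈ 4649.7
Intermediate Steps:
B(k, w) = k**2 + 4*w
G(J) = 70/3 + 7*J**2/6 (G(J) = (J**2 + 4*5)*(1 + 1/6) = (J**2 + 20)*(1 + 1/6) = (20 + J**2)*(7/6) = 70/3 + 7*J**2/6)
Q(L) = -4*L (Q(L) = -4*(L + L)/(L + L)*L = -4*(2*L)/((2*L))*L = -4*(2*L)*(1/(2*L))*L = -4*L)
4785 + Q(G(3)) = 4785 - 4*(70/3 + (7/6)*3**2) = 4785 - 4*(70/3 + (7/6)*9) = 4785 - 4*(70/3 + 21/2) = 4785 - 4*203/6 = 4785 - 406/3 = 13949/3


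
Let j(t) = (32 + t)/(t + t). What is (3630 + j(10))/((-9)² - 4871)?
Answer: -36321/47900 ≈ -0.75827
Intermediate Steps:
j(t) = (32 + t)/(2*t) (j(t) = (32 + t)/((2*t)) = (32 + t)*(1/(2*t)) = (32 + t)/(2*t))
(3630 + j(10))/((-9)² - 4871) = (3630 + (½)*(32 + 10)/10)/((-9)² - 4871) = (3630 + (½)*(⅒)*42)/(81 - 4871) = (3630 + 21/10)/(-4790) = (36321/10)*(-1/4790) = -36321/47900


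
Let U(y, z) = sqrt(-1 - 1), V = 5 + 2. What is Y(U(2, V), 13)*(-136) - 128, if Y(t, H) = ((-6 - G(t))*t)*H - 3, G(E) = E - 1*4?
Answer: -3256 + 3536*I*sqrt(2) ≈ -3256.0 + 5000.7*I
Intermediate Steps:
V = 7
U(y, z) = I*sqrt(2) (U(y, z) = sqrt(-2) = I*sqrt(2))
G(E) = -4 + E (G(E) = E - 4 = -4 + E)
Y(t, H) = -3 + H*t*(-2 - t) (Y(t, H) = ((-6 - (-4 + t))*t)*H - 3 = ((-6 + (4 - t))*t)*H - 3 = ((-2 - t)*t)*H - 3 = (t*(-2 - t))*H - 3 = H*t*(-2 - t) - 3 = -3 + H*t*(-2 - t))
Y(U(2, V), 13)*(-136) - 128 = (-3 - 1*13*(I*sqrt(2))**2 - 2*13*I*sqrt(2))*(-136) - 128 = (-3 - 1*13*(-2) - 26*I*sqrt(2))*(-136) - 128 = (-3 + 26 - 26*I*sqrt(2))*(-136) - 128 = (23 - 26*I*sqrt(2))*(-136) - 128 = (-3128 + 3536*I*sqrt(2)) - 128 = -3256 + 3536*I*sqrt(2)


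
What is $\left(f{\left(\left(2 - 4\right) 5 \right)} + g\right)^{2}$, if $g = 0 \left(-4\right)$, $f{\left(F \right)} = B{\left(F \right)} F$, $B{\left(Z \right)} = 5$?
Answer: $2500$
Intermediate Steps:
$f{\left(F \right)} = 5 F$
$g = 0$
$\left(f{\left(\left(2 - 4\right) 5 \right)} + g\right)^{2} = \left(5 \left(2 - 4\right) 5 + 0\right)^{2} = \left(5 \left(\left(-2\right) 5\right) + 0\right)^{2} = \left(5 \left(-10\right) + 0\right)^{2} = \left(-50 + 0\right)^{2} = \left(-50\right)^{2} = 2500$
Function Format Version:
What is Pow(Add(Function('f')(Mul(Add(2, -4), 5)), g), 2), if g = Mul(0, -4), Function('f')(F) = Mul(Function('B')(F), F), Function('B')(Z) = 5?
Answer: 2500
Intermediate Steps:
Function('f')(F) = Mul(5, F)
g = 0
Pow(Add(Function('f')(Mul(Add(2, -4), 5)), g), 2) = Pow(Add(Mul(5, Mul(Add(2, -4), 5)), 0), 2) = Pow(Add(Mul(5, Mul(-2, 5)), 0), 2) = Pow(Add(Mul(5, -10), 0), 2) = Pow(Add(-50, 0), 2) = Pow(-50, 2) = 2500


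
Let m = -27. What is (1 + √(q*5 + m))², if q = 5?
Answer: (1 + I*√2)² ≈ -1.0 + 2.8284*I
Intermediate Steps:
(1 + √(q*5 + m))² = (1 + √(5*5 - 27))² = (1 + √(25 - 27))² = (1 + √(-2))² = (1 + I*√2)²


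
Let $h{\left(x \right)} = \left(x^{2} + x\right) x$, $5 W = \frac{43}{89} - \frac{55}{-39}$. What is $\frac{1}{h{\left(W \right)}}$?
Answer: $\frac{5227257013875}{1033435459568} \approx 5.0581$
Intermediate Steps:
$W = \frac{6572}{17355}$ ($W = \frac{\frac{43}{89} - \frac{55}{-39}}{5} = \frac{43 \cdot \frac{1}{89} - - \frac{55}{39}}{5} = \frac{\frac{43}{89} + \frac{55}{39}}{5} = \frac{1}{5} \cdot \frac{6572}{3471} = \frac{6572}{17355} \approx 0.37868$)
$h{\left(x \right)} = x \left(x + x^{2}\right)$ ($h{\left(x \right)} = \left(x + x^{2}\right) x = x \left(x + x^{2}\right)$)
$\frac{1}{h{\left(W \right)}} = \frac{1}{\left(\frac{6572}{17355}\right)^{2} \left(1 + \frac{6572}{17355}\right)} = \frac{1}{\frac{43191184}{301196025} \cdot \frac{23927}{17355}} = \frac{1}{\frac{1033435459568}{5227257013875}} = \frac{5227257013875}{1033435459568}$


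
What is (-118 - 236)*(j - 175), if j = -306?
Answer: 170274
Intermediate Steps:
(-118 - 236)*(j - 175) = (-118 - 236)*(-306 - 175) = -354*(-481) = 170274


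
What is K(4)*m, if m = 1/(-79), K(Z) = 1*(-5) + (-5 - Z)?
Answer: 14/79 ≈ 0.17722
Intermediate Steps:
K(Z) = -10 - Z (K(Z) = -5 + (-5 - Z) = -10 - Z)
m = -1/79 ≈ -0.012658
K(4)*m = (-10 - 1*4)*(-1/79) = (-10 - 4)*(-1/79) = -14*(-1/79) = 14/79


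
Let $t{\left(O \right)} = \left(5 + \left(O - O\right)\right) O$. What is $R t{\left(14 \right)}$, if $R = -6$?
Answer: $-420$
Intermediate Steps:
$t{\left(O \right)} = 5 O$ ($t{\left(O \right)} = \left(5 + 0\right) O = 5 O$)
$R t{\left(14 \right)} = - 6 \cdot 5 \cdot 14 = \left(-6\right) 70 = -420$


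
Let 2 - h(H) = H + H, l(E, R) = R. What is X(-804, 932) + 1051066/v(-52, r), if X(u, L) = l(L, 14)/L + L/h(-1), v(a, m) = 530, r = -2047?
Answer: 273673403/123490 ≈ 2216.2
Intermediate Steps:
h(H) = 2 - 2*H (h(H) = 2 - (H + H) = 2 - 2*H)
X(u, L) = 14/L + L/4 (X(u, L) = 14/L + L/(2 - 2*(-1)) = 14/L + L/(2 + 2) = 14/L + L/4)
X(-804, 932) + 1051066/v(-52, r) = (14/932 + (1/4)*932) + 1051066/530 = (14*(1/932) + 233) + 1051066*(1/530) = (7/466 + 233) + 525533/265 = 108585/466 + 525533/265 = 273673403/123490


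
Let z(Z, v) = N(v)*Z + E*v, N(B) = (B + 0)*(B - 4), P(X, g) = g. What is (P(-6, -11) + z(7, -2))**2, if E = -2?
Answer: 5929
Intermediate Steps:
N(B) = B*(-4 + B)
z(Z, v) = -2*v + Z*v*(-4 + v) (z(Z, v) = (v*(-4 + v))*Z - 2*v = Z*v*(-4 + v) - 2*v = -2*v + Z*v*(-4 + v))
(P(-6, -11) + z(7, -2))**2 = (-11 - 2*(-2 + 7*(-4 - 2)))**2 = (-11 - 2*(-2 + 7*(-6)))**2 = (-11 - 2*(-2 - 42))**2 = (-11 - 2*(-44))**2 = (-11 + 88)**2 = 77**2 = 5929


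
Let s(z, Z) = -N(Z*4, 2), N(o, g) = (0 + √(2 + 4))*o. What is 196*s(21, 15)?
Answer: -11760*√6 ≈ -28806.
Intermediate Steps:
N(o, g) = o*√6 (N(o, g) = (0 + √6)*o = √6*o = o*√6)
s(z, Z) = -4*Z*√6 (s(z, Z) = -Z*4*√6 = -4*Z*√6)
196*s(21, 15) = 196*(-4*15*√6) = 196*(-60*√6) = -11760*√6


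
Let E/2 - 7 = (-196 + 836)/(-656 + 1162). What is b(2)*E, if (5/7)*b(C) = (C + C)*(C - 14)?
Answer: -1405152/1265 ≈ -1110.8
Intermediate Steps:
E = 4182/253 (E = 14 + 2*((-196 + 836)/(-656 + 1162)) = 14 + 2*(640/506) = 14 + 2*(640*(1/506)) = 14 + 2*(320/253) = 14 + 640/253 = 4182/253 ≈ 16.530)
b(C) = 14*C*(-14 + C)/5 (b(C) = 7*((C + C)*(C - 14))/5 = 7*((2*C)*(-14 + C))/5 = 7*(2*C*(-14 + C))/5 = 14*C*(-14 + C)/5)
b(2)*E = ((14/5)*2*(-14 + 2))*(4182/253) = ((14/5)*2*(-12))*(4182/253) = -336/5*4182/253 = -1405152/1265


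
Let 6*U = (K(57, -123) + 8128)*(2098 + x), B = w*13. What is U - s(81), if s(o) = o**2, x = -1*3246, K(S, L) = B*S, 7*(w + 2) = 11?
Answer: -4502869/3 ≈ -1.5010e+6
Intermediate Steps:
w = -3/7 (w = -2 + (1/7)*11 = -2 + 11/7 = -3/7 ≈ -0.42857)
B = -39/7 (B = -3/7*13 = -39/7 ≈ -5.5714)
K(S, L) = -39*S/7
x = -3246
U = -4483186/3 (U = ((-39/7*57 + 8128)*(2098 - 3246))/6 = ((-2223/7 + 8128)*(-1148))/6 = ((54673/7)*(-1148))/6 = (1/6)*(-8966372) = -4483186/3 ≈ -1.4944e+6)
U - s(81) = -4483186/3 - 1*81**2 = -4483186/3 - 1*6561 = -4483186/3 - 6561 = -4502869/3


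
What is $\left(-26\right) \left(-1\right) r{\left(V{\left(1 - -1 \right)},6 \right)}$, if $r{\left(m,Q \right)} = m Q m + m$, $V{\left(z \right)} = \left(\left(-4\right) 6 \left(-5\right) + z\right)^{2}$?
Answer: $34559606120$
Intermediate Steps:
$V{\left(z \right)} = \left(120 + z\right)^{2}$ ($V{\left(z \right)} = \left(\left(-24\right) \left(-5\right) + z\right)^{2} = \left(120 + z\right)^{2}$)
$r{\left(m,Q \right)} = m + Q m^{2}$ ($r{\left(m,Q \right)} = Q m m + m = Q m^{2} + m = m + Q m^{2}$)
$\left(-26\right) \left(-1\right) r{\left(V{\left(1 - -1 \right)},6 \right)} = \left(-26\right) \left(-1\right) \left(120 + \left(1 - -1\right)\right)^{2} \left(1 + 6 \left(120 + \left(1 - -1\right)\right)^{2}\right) = 26 \left(120 + \left(1 + 1\right)\right)^{2} \left(1 + 6 \left(120 + \left(1 + 1\right)\right)^{2}\right) = 26 \left(120 + 2\right)^{2} \left(1 + 6 \left(120 + 2\right)^{2}\right) = 26 \cdot 122^{2} \left(1 + 6 \cdot 122^{2}\right) = 26 \cdot 14884 \left(1 + 6 \cdot 14884\right) = 26 \cdot 14884 \left(1 + 89304\right) = 26 \cdot 14884 \cdot 89305 = 26 \cdot 1329215620 = 34559606120$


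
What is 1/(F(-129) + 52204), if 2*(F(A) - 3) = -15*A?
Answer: 2/106349 ≈ 1.8806e-5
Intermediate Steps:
F(A) = 3 - 15*A/2 (F(A) = 3 + (-15*A)/2 = 3 - 15*A/2)
1/(F(-129) + 52204) = 1/((3 - 15/2*(-129)) + 52204) = 1/((3 + 1935/2) + 52204) = 1/(1941/2 + 52204) = 1/(106349/2) = 2/106349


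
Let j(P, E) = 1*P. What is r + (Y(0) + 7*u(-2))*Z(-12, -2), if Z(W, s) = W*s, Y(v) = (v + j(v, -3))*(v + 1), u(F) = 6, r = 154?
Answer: 1162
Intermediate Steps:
j(P, E) = P
Y(v) = 2*v*(1 + v) (Y(v) = (v + v)*(v + 1) = (2*v)*(1 + v) = 2*v*(1 + v))
r + (Y(0) + 7*u(-2))*Z(-12, -2) = 154 + (2*0*(1 + 0) + 7*6)*(-12*(-2)) = 154 + (2*0*1 + 42)*24 = 154 + (0 + 42)*24 = 154 + 42*24 = 154 + 1008 = 1162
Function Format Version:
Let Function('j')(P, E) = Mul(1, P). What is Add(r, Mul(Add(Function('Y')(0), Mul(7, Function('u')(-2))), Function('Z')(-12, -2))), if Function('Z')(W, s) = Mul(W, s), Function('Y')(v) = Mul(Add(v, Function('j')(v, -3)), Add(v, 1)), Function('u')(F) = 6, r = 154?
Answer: 1162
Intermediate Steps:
Function('j')(P, E) = P
Function('Y')(v) = Mul(2, v, Add(1, v)) (Function('Y')(v) = Mul(Add(v, v), Add(v, 1)) = Mul(Mul(2, v), Add(1, v)) = Mul(2, v, Add(1, v)))
Add(r, Mul(Add(Function('Y')(0), Mul(7, Function('u')(-2))), Function('Z')(-12, -2))) = Add(154, Mul(Add(Mul(2, 0, Add(1, 0)), Mul(7, 6)), Mul(-12, -2))) = Add(154, Mul(Add(Mul(2, 0, 1), 42), 24)) = Add(154, Mul(Add(0, 42), 24)) = Add(154, Mul(42, 24)) = Add(154, 1008) = 1162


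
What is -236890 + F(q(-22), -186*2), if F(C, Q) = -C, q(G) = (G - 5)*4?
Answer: -236782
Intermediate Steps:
q(G) = -20 + 4*G (q(G) = (-5 + G)*4 = -20 + 4*G)
-236890 + F(q(-22), -186*2) = -236890 - (-20 + 4*(-22)) = -236890 - (-20 - 88) = -236890 - 1*(-108) = -236890 + 108 = -236782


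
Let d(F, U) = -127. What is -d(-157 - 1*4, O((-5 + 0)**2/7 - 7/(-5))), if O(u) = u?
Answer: 127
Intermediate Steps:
-d(-157 - 1*4, O((-5 + 0)**2/7 - 7/(-5))) = -1*(-127) = 127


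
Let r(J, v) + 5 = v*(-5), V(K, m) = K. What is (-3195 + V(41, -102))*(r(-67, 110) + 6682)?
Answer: -19324558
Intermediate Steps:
r(J, v) = -5 - 5*v (r(J, v) = -5 + v*(-5) = -5 - 5*v)
(-3195 + V(41, -102))*(r(-67, 110) + 6682) = (-3195 + 41)*((-5 - 5*110) + 6682) = -3154*((-5 - 550) + 6682) = -3154*(-555 + 6682) = -3154*6127 = -19324558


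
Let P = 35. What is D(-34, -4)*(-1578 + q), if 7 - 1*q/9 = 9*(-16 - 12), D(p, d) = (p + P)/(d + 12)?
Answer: 753/8 ≈ 94.125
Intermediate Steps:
D(p, d) = (35 + p)/(12 + d) (D(p, d) = (p + 35)/(d + 12) = (35 + p)/(12 + d))
q = 2331 (q = 63 - 81*(-16 - 12) = 63 - 81*(-28) = 63 - 9*(-252) = 63 + 2268 = 2331)
D(-34, -4)*(-1578 + q) = ((35 - 34)/(12 - 4))*(-1578 + 2331) = (1/8)*753 = ((⅛)*1)*753 = (⅛)*753 = 753/8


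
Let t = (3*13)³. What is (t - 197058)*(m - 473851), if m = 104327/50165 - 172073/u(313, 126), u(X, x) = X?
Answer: 1025995713888836271/15701645 ≈ 6.5343e+10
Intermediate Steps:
t = 59319 (t = 39³ = 59319)
m = -8599387694/15701645 (m = 104327/50165 - 172073/313 = -8599387694/15701645 ≈ -547.67)
(t - 197058)*(m - 473851) = (59319 - 197058)*(-8599387694/15701645 - 473851) = -137739*(-7448839572589/15701645) = 1025995713888836271/15701645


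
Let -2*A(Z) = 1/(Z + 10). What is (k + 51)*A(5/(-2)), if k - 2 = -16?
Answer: -37/15 ≈ -2.4667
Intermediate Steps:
k = -14 (k = 2 - 16 = -14)
A(Z) = -1/(2*(10 + Z)) (A(Z) = -1/(2*(Z + 10)) = -1/(2*(10 + Z)))
(k + 51)*A(5/(-2)) = (-14 + 51)*(-1/(20 + 2*(5/(-2)))) = 37*(-1/(20 + 2*(5*(-½)))) = 37*(-1/(20 + 2*(-5/2))) = 37*(-1/(20 - 5)) = 37*(-1/15) = -37/15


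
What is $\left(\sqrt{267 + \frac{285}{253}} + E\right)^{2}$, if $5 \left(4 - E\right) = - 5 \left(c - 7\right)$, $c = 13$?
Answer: $\frac{93136}{253} + \frac{40 \sqrt{4290627}}{253} \approx 695.62$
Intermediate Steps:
$E = 10$ ($E = 4 - \frac{\left(-5\right) \left(13 - 7\right)}{5} = 4 - \frac{\left(-5\right) 6}{5} = 4 - -6 = 4 + 6 = 10$)
$\left(\sqrt{267 + \frac{285}{253}} + E\right)^{2} = \left(\sqrt{267 + \frac{285}{253}} + 10\right)^{2} = \left(\sqrt{\frac{67836}{253}} + 10\right)^{2} = \left(\frac{2 \sqrt{4290627}}{253} + 10\right)^{2} = \left(10 + \frac{2 \sqrt{4290627}}{253}\right)^{2}$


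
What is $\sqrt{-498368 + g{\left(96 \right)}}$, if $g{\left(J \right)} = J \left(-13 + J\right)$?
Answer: $20 i \sqrt{1226} \approx 700.29 i$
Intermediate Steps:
$\sqrt{-498368 + g{\left(96 \right)}} = \sqrt{-498368 + 96 \left(-13 + 96\right)} = \sqrt{-498368 + 96 \cdot 83} = \sqrt{-498368 + 7968} = \sqrt{-490400} = 20 i \sqrt{1226}$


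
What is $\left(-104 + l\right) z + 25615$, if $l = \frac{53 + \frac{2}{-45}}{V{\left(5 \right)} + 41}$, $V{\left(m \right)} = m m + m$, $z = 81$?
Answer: $\frac{6124252}{355} \approx 17251.0$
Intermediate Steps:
$V{\left(m \right)} = m + m^{2}$ ($V{\left(m \right)} = m^{2} + m = m + m^{2}$)
$l = \frac{2383}{3195}$ ($l = \frac{53 + \frac{2}{-45}}{5 \left(1 + 5\right) + 41} = \frac{53 + 2 \left(- \frac{1}{45}\right)}{5 \cdot 6 + 41} = \frac{53 - \frac{2}{45}}{30 + 41} = \frac{2383}{45 \cdot 71} = \frac{2383}{45} \cdot \frac{1}{71} = \frac{2383}{3195} \approx 0.74585$)
$\left(-104 + l\right) z + 25615 = \left(-104 + \frac{2383}{3195}\right) 81 + 25615 = \left(- \frac{329897}{3195}\right) 81 + 25615 = - \frac{2969073}{355} + 25615 = \frac{6124252}{355}$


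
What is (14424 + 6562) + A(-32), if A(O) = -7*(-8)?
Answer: 21042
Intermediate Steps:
A(O) = 56
(14424 + 6562) + A(-32) = (14424 + 6562) + 56 = 20986 + 56 = 21042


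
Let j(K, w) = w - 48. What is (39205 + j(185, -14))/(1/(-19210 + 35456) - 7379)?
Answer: -635917178/119879233 ≈ -5.3046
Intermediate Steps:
j(K, w) = -48 + w
(39205 + j(185, -14))/(1/(-19210 + 35456) - 7379) = (39205 + (-48 - 14))/(1/(-19210 + 35456) - 7379) = (39205 - 62)/(1/16246 - 7379) = 39143/(1/16246 - 7379) = 39143/(-119879233/16246) = 39143*(-16246/119879233) = -635917178/119879233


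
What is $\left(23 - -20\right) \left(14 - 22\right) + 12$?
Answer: $-332$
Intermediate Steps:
$\left(23 - -20\right) \left(14 - 22\right) + 12 = \left(23 + 20\right) \left(-8\right) + 12 = 43 \left(-8\right) + 12 = -344 + 12 = -332$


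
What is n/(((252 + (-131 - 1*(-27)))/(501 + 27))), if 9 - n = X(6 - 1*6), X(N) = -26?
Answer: 4620/37 ≈ 124.86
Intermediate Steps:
n = 35 (n = 9 - 1*(-26) = 9 + 26 = 35)
n/(((252 + (-131 - 1*(-27)))/(501 + 27))) = 35/(((252 + (-131 - 1*(-27)))/(501 + 27))) = 35/(((252 + (-131 + 27))/528)) = 35/(((252 - 104)*(1/528))) = 35/((148*(1/528))) = 35/(37/132) = 35*(132/37) = 4620/37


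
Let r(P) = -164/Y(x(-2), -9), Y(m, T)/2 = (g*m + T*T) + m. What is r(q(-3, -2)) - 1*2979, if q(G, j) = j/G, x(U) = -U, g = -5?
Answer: -217549/73 ≈ -2980.1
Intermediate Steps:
Y(m, T) = -8*m + 2*T**2 (Y(m, T) = 2*((-5*m + T*T) + m) = 2*((-5*m + T**2) + m) = 2*((T**2 - 5*m) + m) = 2*(T**2 - 4*m) = -8*m + 2*T**2)
r(P) = -82/73 (r(P) = -164/(-(-8)*(-2) + 2*(-9)**2) = -164/(-8*2 + 2*81) = -164/(-16 + 162) = -164/146 = -164*1/146 = -82/73)
r(q(-3, -2)) - 1*2979 = -82/73 - 1*2979 = -82/73 - 2979 = -217549/73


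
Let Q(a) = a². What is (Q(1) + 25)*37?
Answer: 962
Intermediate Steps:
(Q(1) + 25)*37 = (1² + 25)*37 = (1 + 25)*37 = 26*37 = 962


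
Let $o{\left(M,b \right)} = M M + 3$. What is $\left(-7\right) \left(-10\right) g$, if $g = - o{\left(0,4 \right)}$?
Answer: $-210$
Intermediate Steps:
$o{\left(M,b \right)} = 3 + M^{2}$ ($o{\left(M,b \right)} = M^{2} + 3 = 3 + M^{2}$)
$g = -3$ ($g = - (3 + 0^{2}) = - (3 + 0) = \left(-1\right) 3 = -3$)
$\left(-7\right) \left(-10\right) g = \left(-7\right) \left(-10\right) \left(-3\right) = 70 \left(-3\right) = -210$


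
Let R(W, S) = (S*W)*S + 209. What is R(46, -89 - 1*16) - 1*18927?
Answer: 488432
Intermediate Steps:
R(W, S) = 209 + W*S² (R(W, S) = W*S² + 209 = 209 + W*S²)
R(46, -89 - 1*16) - 1*18927 = (209 + 46*(-89 - 1*16)²) - 1*18927 = (209 + 46*(-89 - 16)²) - 18927 = (209 + 46*(-105)²) - 18927 = (209 + 46*11025) - 18927 = (209 + 507150) - 18927 = 507359 - 18927 = 488432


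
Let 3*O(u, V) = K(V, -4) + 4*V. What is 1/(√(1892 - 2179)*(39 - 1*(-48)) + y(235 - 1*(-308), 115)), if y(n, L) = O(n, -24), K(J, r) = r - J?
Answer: -228/19556503 - 783*I*√287/19556503 ≈ -1.1659e-5 - 0.00067828*I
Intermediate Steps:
O(u, V) = -4/3 + V (O(u, V) = ((-4 - V) + 4*V)/3 = (-4 + 3*V)/3 = -4/3 + V)
y(n, L) = -76/3 (y(n, L) = -4/3 - 24 = -76/3)
1/(√(1892 - 2179)*(39 - 1*(-48)) + y(235 - 1*(-308), 115)) = 1/(√(1892 - 2179)*(39 - 1*(-48)) - 76/3) = 1/(√(-287)*(39 + 48) - 76/3) = 1/((I*√287)*87 - 76/3) = 1/(87*I*√287 - 76/3) = 1/(-76/3 + 87*I*√287)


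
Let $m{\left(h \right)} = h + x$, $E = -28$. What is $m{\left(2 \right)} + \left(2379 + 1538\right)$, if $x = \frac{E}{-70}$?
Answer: $\frac{19597}{5} \approx 3919.4$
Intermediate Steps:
$x = \frac{2}{5}$ ($x = - \frac{28}{-70} = \left(-28\right) \left(- \frac{1}{70}\right) = \frac{2}{5} \approx 0.4$)
$m{\left(h \right)} = \frac{2}{5} + h$ ($m{\left(h \right)} = h + \frac{2}{5} = \frac{2}{5} + h$)
$m{\left(2 \right)} + \left(2379 + 1538\right) = \left(\frac{2}{5} + 2\right) + \left(2379 + 1538\right) = \frac{12}{5} + 3917 = \frac{19597}{5}$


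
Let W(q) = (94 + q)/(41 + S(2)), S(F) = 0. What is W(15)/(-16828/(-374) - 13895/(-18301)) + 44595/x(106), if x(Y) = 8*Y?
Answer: 286611864720689/5444077013872 ≈ 52.647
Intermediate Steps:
W(q) = 94/41 + q/41 (W(q) = (94 + q)/(41 + 0) = (94 + q)/41 = (94 + q)*(1/41) = 94/41 + q/41)
W(15)/(-16828/(-374) - 13895/(-18301)) + 44595/x(106) = (94/41 + (1/41)*15)/(-16828/(-374) - 13895/(-18301)) + 44595/((8*106)) = (94/41 + 15/41)/(-16828*(-1/374) - 13895*(-1/18301)) + 44595/848 = 109/(41*(8414/187 + 13895/18301)) + 44595*(1/848) = 109/(41*(156582979/3422287)) + 44595/848 = (109/41)*(3422287/156582979) + 44595/848 = 373029283/6419902139 + 44595/848 = 286611864720689/5444077013872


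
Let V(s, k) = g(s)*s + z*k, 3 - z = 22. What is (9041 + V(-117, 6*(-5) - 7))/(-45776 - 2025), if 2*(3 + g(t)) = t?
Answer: -33879/95602 ≈ -0.35438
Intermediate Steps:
z = -19 (z = 3 - 1*22 = 3 - 22 = -19)
g(t) = -3 + t/2
V(s, k) = -19*k + s*(-3 + s/2) (V(s, k) = (-3 + s/2)*s - 19*k = s*(-3 + s/2) - 19*k = -19*k + s*(-3 + s/2))
(9041 + V(-117, 6*(-5) - 7))/(-45776 - 2025) = (9041 + (-19*(6*(-5) - 7) + (½)*(-117)*(-6 - 117)))/(-45776 - 2025) = (9041 + (-19*(-30 - 7) + (½)*(-117)*(-123)))/(-47801) = (9041 + (-19*(-37) + 14391/2))*(-1/47801) = (9041 + (703 + 14391/2))*(-1/47801) = (9041 + 15797/2)*(-1/47801) = (33879/2)*(-1/47801) = -33879/95602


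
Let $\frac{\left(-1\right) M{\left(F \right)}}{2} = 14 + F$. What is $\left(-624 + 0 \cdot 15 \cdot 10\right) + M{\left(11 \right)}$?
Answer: $-674$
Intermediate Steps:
$M{\left(F \right)} = -28 - 2 F$ ($M{\left(F \right)} = - 2 \left(14 + F\right) = -28 - 2 F$)
$\left(-624 + 0 \cdot 15 \cdot 10\right) + M{\left(11 \right)} = \left(-624 + 0 \cdot 15 \cdot 10\right) - 50 = \left(-624 + 0 \cdot 10\right) - 50 = \left(-624 + 0\right) - 50 = -624 - 50 = -674$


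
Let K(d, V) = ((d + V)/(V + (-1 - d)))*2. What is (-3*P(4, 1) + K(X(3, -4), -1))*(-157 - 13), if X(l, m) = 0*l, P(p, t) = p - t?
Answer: 1360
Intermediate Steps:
X(l, m) = 0
K(d, V) = 2*(V + d)/(-1 + V - d) (K(d, V) = ((V + d)/(-1 + V - d))*2 = 2*(V + d)/(-1 + V - d))
(-3*P(4, 1) + K(X(3, -4), -1))*(-157 - 13) = (-3*(4 - 1*1) + 2*(-1*(-1) - 1*0)/(1 + 0 - 1*(-1)))*(-157 - 13) = (-3*(4 - 1) + 2*(1 + 0)/(1 + 0 + 1))*(-170) = (-3*3 + 2*1/2)*(-170) = (-9 + 2*(1/2)*1)*(-170) = (-9 + 1)*(-170) = -8*(-170) = 1360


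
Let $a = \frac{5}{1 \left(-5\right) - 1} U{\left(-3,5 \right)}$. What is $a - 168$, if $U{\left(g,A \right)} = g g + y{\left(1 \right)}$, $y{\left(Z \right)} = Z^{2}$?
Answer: $- \frac{529}{3} \approx -176.33$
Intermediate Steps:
$U{\left(g,A \right)} = 1 + g^{2}$ ($U{\left(g,A \right)} = g g + 1^{2} = g^{2} + 1 = 1 + g^{2}$)
$a = - \frac{25}{3}$ ($a = \frac{5}{1 \left(-5\right) - 1} \left(1 + \left(-3\right)^{2}\right) = \frac{5}{-5 - 1} \left(1 + 9\right) = \frac{5}{-6} \cdot 10 = 5 \left(- \frac{1}{6}\right) 10 = \left(- \frac{5}{6}\right) 10 = - \frac{25}{3} \approx -8.3333$)
$a - 168 = - \frac{25}{3} - 168 = - \frac{529}{3}$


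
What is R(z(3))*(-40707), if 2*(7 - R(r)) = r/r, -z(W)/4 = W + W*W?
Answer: -529191/2 ≈ -2.6460e+5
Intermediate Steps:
z(W) = -4*W - 4*W² (z(W) = -4*(W + W*W) = -4*(W + W²) = -4*W - 4*W²)
R(r) = 13/2 (R(r) = 7 - r/(2*r) = 7 - ½*1 = 7 - ½ = 13/2)
R(z(3))*(-40707) = (13/2)*(-40707) = -529191/2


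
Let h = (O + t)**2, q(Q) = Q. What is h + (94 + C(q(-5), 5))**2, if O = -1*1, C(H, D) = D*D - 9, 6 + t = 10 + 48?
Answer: 14701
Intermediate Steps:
t = 52 (t = -6 + (10 + 48) = -6 + 58 = 52)
C(H, D) = -9 + D**2 (C(H, D) = D**2 - 9 = -9 + D**2)
O = -1
h = 2601 (h = (-1 + 52)**2 = 51**2 = 2601)
h + (94 + C(q(-5), 5))**2 = 2601 + (94 + (-9 + 5**2))**2 = 2601 + (94 + (-9 + 25))**2 = 2601 + (94 + 16)**2 = 2601 + 110**2 = 2601 + 12100 = 14701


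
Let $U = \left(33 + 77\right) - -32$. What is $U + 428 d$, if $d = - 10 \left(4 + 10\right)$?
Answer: $-59778$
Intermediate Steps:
$d = -140$ ($d = \left(-10\right) 14 = -140$)
$U = 142$ ($U = 110 + 32 = 142$)
$U + 428 d = 142 + 428 \left(-140\right) = 142 - 59920 = -59778$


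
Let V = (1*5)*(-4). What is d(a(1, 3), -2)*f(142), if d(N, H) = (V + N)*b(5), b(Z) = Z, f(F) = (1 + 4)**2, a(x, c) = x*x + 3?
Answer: -2000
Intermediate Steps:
a(x, c) = 3 + x**2 (a(x, c) = x**2 + 3 = 3 + x**2)
V = -20 (V = 5*(-4) = -20)
f(F) = 25 (f(F) = 5**2 = 25)
d(N, H) = -100 + 5*N (d(N, H) = (-20 + N)*5 = -100 + 5*N)
d(a(1, 3), -2)*f(142) = (-100 + 5*(3 + 1**2))*25 = (-100 + 5*(3 + 1))*25 = (-100 + 5*4)*25 = (-100 + 20)*25 = -80*25 = -2000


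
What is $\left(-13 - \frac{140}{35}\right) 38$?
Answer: $-646$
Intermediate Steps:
$\left(-13 - \frac{140}{35}\right) 38 = \left(-13 - 4\right) 38 = \left(-17\right) 38 = -646$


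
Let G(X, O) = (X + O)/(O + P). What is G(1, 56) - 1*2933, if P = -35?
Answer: -20512/7 ≈ -2930.3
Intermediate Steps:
G(X, O) = (O + X)/(-35 + O) (G(X, O) = (X + O)/(O - 35) = (O + X)/(-35 + O))
G(1, 56) - 1*2933 = (56 + 1)/(-35 + 56) - 1*2933 = 57/21 - 2933 = (1/21)*57 - 2933 = 19/7 - 2933 = -20512/7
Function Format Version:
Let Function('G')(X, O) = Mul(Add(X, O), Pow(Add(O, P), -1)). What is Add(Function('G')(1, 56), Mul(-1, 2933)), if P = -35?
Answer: Rational(-20512, 7) ≈ -2930.3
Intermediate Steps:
Function('G')(X, O) = Mul(Pow(Add(-35, O), -1), Add(O, X)) (Function('G')(X, O) = Mul(Add(X, O), Pow(Add(O, -35), -1)) = Mul(Add(O, X), Pow(Add(-35, O), -1)) = Mul(Pow(Add(-35, O), -1), Add(O, X)))
Add(Function('G')(1, 56), Mul(-1, 2933)) = Add(Mul(Pow(Add(-35, 56), -1), Add(56, 1)), Mul(-1, 2933)) = Add(Mul(Pow(21, -1), 57), -2933) = Add(Mul(Rational(1, 21), 57), -2933) = Add(Rational(19, 7), -2933) = Rational(-20512, 7)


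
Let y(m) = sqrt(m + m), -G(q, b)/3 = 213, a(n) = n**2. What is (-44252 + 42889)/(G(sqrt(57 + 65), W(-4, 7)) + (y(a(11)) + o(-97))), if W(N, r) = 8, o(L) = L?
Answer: 501584/270727 + 14993*sqrt(2)/541454 ≈ 1.8919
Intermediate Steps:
G(q, b) = -639 (G(q, b) = -3*213 = -639)
y(m) = sqrt(2)*sqrt(m) (y(m) = sqrt(2*m) = sqrt(2)*sqrt(m))
(-44252 + 42889)/(G(sqrt(57 + 65), W(-4, 7)) + (y(a(11)) + o(-97))) = (-44252 + 42889)/(-639 + (sqrt(2)*sqrt(11**2) - 97)) = -1363/(-639 + (sqrt(2)*sqrt(121) - 97)) = -1363/(-639 + (sqrt(2)*11 - 97)) = -1363/(-639 + (11*sqrt(2) - 97)) = -1363/(-639 + (-97 + 11*sqrt(2))) = -1363/(-736 + 11*sqrt(2))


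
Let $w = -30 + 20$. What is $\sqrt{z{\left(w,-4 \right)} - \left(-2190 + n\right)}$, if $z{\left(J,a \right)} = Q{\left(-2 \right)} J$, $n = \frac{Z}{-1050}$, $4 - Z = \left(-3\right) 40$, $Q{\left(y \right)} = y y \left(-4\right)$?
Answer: $\frac{2 \sqrt{6477513}}{105} \approx 48.478$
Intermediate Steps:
$w = -10$
$Q{\left(y \right)} = - 4 y^{2}$ ($Q{\left(y \right)} = y^{2} \left(-4\right) = - 4 y^{2}$)
$Z = 124$ ($Z = 4 - \left(-3\right) 40 = 4 - -120 = 4 + 120 = 124$)
$n = - \frac{62}{525}$ ($n = \frac{124}{-1050} = 124 \left(- \frac{1}{1050}\right) = - \frac{62}{525} \approx -0.1181$)
$z{\left(J,a \right)} = - 16 J$ ($z{\left(J,a \right)} = - 4 \left(-2\right)^{2} J = \left(-4\right) 4 J = - 16 J$)
$\sqrt{z{\left(w,-4 \right)} - \left(-2190 + n\right)} = \sqrt{\left(-16\right) \left(-10\right) + \left(2190 - - \frac{62}{525}\right)} = \sqrt{160 + \left(2190 + \frac{62}{525}\right)} = \sqrt{160 + \frac{1149812}{525}} = \sqrt{\frac{1233812}{525}} = \frac{2 \sqrt{6477513}}{105}$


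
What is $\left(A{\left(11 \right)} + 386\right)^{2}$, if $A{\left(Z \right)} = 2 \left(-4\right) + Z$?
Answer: $151321$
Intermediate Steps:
$A{\left(Z \right)} = -8 + Z$
$\left(A{\left(11 \right)} + 386\right)^{2} = \left(\left(-8 + 11\right) + 386\right)^{2} = \left(3 + 386\right)^{2} = 389^{2} = 151321$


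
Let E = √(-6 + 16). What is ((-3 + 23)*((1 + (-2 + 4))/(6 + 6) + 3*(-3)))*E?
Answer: -175*√10 ≈ -553.40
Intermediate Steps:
E = √10 ≈ 3.1623
((-3 + 23)*((1 + (-2 + 4))/(6 + 6) + 3*(-3)))*E = ((-3 + 23)*((1 + (-2 + 4))/(6 + 6) + 3*(-3)))*√10 = (20*((1 + 2)/12 - 9))*√10 = (20*(3*(1/12) - 9))*√10 = (20*(¼ - 9))*√10 = (20*(-35/4))*√10 = -175*√10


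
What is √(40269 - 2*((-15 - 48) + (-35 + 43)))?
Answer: √40379 ≈ 200.95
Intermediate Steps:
√(40269 - 2*((-15 - 48) + (-35 + 43))) = √(40269 - 2*(-63 + 8)) = √(40269 - 2*(-55)) = √(40269 + 110) = √40379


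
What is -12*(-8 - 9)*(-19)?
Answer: -3876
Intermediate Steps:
-12*(-8 - 9)*(-19) = -12*(-17)*(-19) = 204*(-19) = -3876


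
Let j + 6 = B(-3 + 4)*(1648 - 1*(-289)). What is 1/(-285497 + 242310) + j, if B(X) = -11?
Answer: -920444532/43187 ≈ -21313.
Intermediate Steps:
j = -21313 (j = -6 - 11*(1648 - 1*(-289)) = -6 - 11*(1648 + 289) = -6 - 11*1937 = -6 - 21307 = -21313)
1/(-285497 + 242310) + j = 1/(-285497 + 242310) - 21313 = 1/(-43187) - 21313 = -1/43187 - 21313 = -920444532/43187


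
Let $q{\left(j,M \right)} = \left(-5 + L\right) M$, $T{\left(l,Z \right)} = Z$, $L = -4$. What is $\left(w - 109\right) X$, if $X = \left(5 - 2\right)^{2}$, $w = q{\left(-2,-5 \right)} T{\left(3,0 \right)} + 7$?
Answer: $-918$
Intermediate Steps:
$q{\left(j,M \right)} = - 9 M$ ($q{\left(j,M \right)} = \left(-5 - 4\right) M = - 9 M$)
$w = 7$ ($w = \left(-9\right) \left(-5\right) 0 + 7 = 45 \cdot 0 + 7 = 0 + 7 = 7$)
$X = 9$ ($X = 3^{2} = 9$)
$\left(w - 109\right) X = \left(7 - 109\right) 9 = \left(-102\right) 9 = -918$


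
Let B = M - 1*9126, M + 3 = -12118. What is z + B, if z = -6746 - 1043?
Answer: -29036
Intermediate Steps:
M = -12121 (M = -3 - 12118 = -12121)
z = -7789
B = -21247 (B = -12121 - 1*9126 = -12121 - 9126 = -21247)
z + B = -7789 - 21247 = -29036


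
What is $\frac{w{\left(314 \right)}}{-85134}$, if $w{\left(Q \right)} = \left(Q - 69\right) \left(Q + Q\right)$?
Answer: $- \frac{10990}{6081} \approx -1.8073$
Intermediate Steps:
$w{\left(Q \right)} = 2 Q \left(-69 + Q\right)$ ($w{\left(Q \right)} = \left(-69 + Q\right) 2 Q = 2 Q \left(-69 + Q\right)$)
$\frac{w{\left(314 \right)}}{-85134} = \frac{2 \cdot 314 \left(-69 + 314\right)}{-85134} = 2 \cdot 314 \cdot 245 \left(- \frac{1}{85134}\right) = 153860 \left(- \frac{1}{85134}\right) = - \frac{10990}{6081}$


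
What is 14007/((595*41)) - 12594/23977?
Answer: 4087887/83559845 ≈ 0.048922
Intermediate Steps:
14007/((595*41)) - 12594/23977 = 14007/24395 - 12594*1/23977 = 14007*(1/24395) - 12594/23977 = 2001/3485 - 12594/23977 = 4087887/83559845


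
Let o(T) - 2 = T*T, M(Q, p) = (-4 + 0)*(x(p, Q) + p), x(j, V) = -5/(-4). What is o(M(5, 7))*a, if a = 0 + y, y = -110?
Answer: -120010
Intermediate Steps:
x(j, V) = 5/4 (x(j, V) = -5*(-¼) = 5/4)
M(Q, p) = -5 - 4*p (M(Q, p) = (-4 + 0)*(5/4 + p) = -4*(5/4 + p) = -5 - 4*p)
a = -110 (a = 0 - 110 = -110)
o(T) = 2 + T² (o(T) = 2 + T*T = 2 + T²)
o(M(5, 7))*a = (2 + (-5 - 4*7)²)*(-110) = (2 + (-5 - 28)²)*(-110) = (2 + (-33)²)*(-110) = (2 + 1089)*(-110) = 1091*(-110) = -120010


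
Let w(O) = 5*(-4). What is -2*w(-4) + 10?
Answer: 50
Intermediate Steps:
w(O) = -20
-2*w(-4) + 10 = -2*(-20) + 10 = 40 + 10 = 50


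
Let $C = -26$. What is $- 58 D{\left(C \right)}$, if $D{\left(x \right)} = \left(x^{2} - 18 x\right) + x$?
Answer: $-64844$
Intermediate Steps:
$D{\left(x \right)} = x^{2} - 17 x$
$- 58 D{\left(C \right)} = - 58 \left(- 26 \left(-17 - 26\right)\right) = - 58 \left(\left(-26\right) \left(-43\right)\right) = \left(-58\right) 1118 = -64844$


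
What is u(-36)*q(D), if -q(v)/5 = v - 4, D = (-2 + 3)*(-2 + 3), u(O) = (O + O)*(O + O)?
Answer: 77760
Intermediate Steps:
u(O) = 4*O² (u(O) = (2*O)*(2*O) = 4*O²)
D = 1 (D = 1*1 = 1)
q(v) = 20 - 5*v (q(v) = -5*(v - 4) = -5*(-4 + v) = 20 - 5*v)
u(-36)*q(D) = (4*(-36)²)*(20 - 5*1) = (4*1296)*(20 - 5) = 5184*15 = 77760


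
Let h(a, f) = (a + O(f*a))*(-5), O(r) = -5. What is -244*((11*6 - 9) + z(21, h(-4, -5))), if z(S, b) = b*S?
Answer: -244488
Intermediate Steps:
h(a, f) = 25 - 5*a (h(a, f) = (a - 5)*(-5) = (-5 + a)*(-5) = 25 - 5*a)
z(S, b) = S*b
-244*((11*6 - 9) + z(21, h(-4, -5))) = -244*((11*6 - 9) + 21*(25 - 5*(-4))) = -244*((66 - 9) + 21*(25 + 20)) = -244*(57 + 21*45) = -244*(57 + 945) = -244*1002 = -244488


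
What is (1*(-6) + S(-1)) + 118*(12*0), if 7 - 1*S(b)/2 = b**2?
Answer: 6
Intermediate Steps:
S(b) = 14 - 2*b**2
(1*(-6) + S(-1)) + 118*(12*0) = (1*(-6) + (14 - 2*(-1)**2)) + 118*(12*0) = (-6 + (14 - 2*1)) + 118*0 = (-6 + (14 - 2)) + 0 = (-6 + 12) + 0 = 6 + 0 = 6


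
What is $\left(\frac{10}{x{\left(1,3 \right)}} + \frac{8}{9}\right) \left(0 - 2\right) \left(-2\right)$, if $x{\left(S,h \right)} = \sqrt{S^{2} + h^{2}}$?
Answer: $\frac{32}{9} + 4 \sqrt{10} \approx 16.205$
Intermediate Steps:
$\left(\frac{10}{x{\left(1,3 \right)}} + \frac{8}{9}\right) \left(0 - 2\right) \left(-2\right) = \left(\frac{10}{\sqrt{1^{2} + 3^{2}}} + \frac{8}{9}\right) \left(0 - 2\right) \left(-2\right) = \left(\frac{10}{\sqrt{1 + 9}} + 8 \cdot \frac{1}{9}\right) \left(0 - 2\right) \left(-2\right) = \left(\frac{10}{\sqrt{10}} + \frac{8}{9}\right) \left(-2\right) \left(-2\right) = \left(10 \frac{\sqrt{10}}{10} + \frac{8}{9}\right) \left(-2\right) \left(-2\right) = \left(\sqrt{10} + \frac{8}{9}\right) \left(-2\right) \left(-2\right) = \left(\frac{8}{9} + \sqrt{10}\right) \left(-2\right) \left(-2\right) = \left(- \frac{16}{9} - 2 \sqrt{10}\right) \left(-2\right) = \frac{32}{9} + 4 \sqrt{10}$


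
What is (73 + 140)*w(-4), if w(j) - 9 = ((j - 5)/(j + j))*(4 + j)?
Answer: 1917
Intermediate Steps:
w(j) = 9 + (-5 + j)*(4 + j)/(2*j) (w(j) = 9 + ((j - 5)/(j + j))*(4 + j) = 9 + ((-5 + j)/((2*j)))*(4 + j) = 9 + ((-5 + j)*(1/(2*j)))*(4 + j) = 9 + ((-5 + j)/(2*j))*(4 + j) = 9 + (-5 + j)*(4 + j)/(2*j))
(73 + 140)*w(-4) = (73 + 140)*((1/2)*(-20 - 4*(17 - 4))/(-4)) = 213*((1/2)*(-1/4)*(-20 - 4*13)) = 213*((1/2)*(-1/4)*(-20 - 52)) = 213*((1/2)*(-1/4)*(-72)) = 213*9 = 1917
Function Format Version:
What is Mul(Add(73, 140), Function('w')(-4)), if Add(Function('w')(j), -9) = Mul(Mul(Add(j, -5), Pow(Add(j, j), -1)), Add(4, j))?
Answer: 1917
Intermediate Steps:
Function('w')(j) = Add(9, Mul(Rational(1, 2), Pow(j, -1), Add(-5, j), Add(4, j))) (Function('w')(j) = Add(9, Mul(Mul(Add(j, -5), Pow(Add(j, j), -1)), Add(4, j))) = Add(9, Mul(Mul(Add(-5, j), Pow(Mul(2, j), -1)), Add(4, j))) = Add(9, Mul(Mul(Add(-5, j), Mul(Rational(1, 2), Pow(j, -1))), Add(4, j))) = Add(9, Mul(Mul(Rational(1, 2), Pow(j, -1), Add(-5, j)), Add(4, j))) = Add(9, Mul(Rational(1, 2), Pow(j, -1), Add(-5, j), Add(4, j))))
Mul(Add(73, 140), Function('w')(-4)) = Mul(Add(73, 140), Mul(Rational(1, 2), Pow(-4, -1), Add(-20, Mul(-4, Add(17, -4))))) = Mul(213, Mul(Rational(1, 2), Rational(-1, 4), Add(-20, Mul(-4, 13)))) = Mul(213, Mul(Rational(1, 2), Rational(-1, 4), Add(-20, -52))) = Mul(213, Mul(Rational(1, 2), Rational(-1, 4), -72)) = Mul(213, 9) = 1917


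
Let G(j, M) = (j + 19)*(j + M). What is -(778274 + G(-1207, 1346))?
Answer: -613142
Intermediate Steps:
G(j, M) = (19 + j)*(M + j)
-(778274 + G(-1207, 1346)) = -(778274 + ((-1207)² + 19*1346 + 19*(-1207) + 1346*(-1207))) = -(778274 + (1456849 + 25574 - 22933 - 1624622)) = -(778274 - 165132) = -1*613142 = -613142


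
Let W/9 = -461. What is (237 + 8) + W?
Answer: -3904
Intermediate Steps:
W = -4149 (W = 9*(-461) = -4149)
(237 + 8) + W = (237 + 8) - 4149 = 245 - 4149 = -3904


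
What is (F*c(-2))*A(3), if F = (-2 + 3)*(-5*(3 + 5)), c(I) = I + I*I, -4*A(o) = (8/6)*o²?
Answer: 240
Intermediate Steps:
A(o) = -o²/3 (A(o) = -8/6*o²/4 = -8*(⅙)*o²/4 = -o²/3)
c(I) = I + I²
F = -40 (F = 1*(-5*8) = 1*(-40) = -40)
(F*c(-2))*A(3) = (-(-80)*(1 - 2))*(-⅓*3²) = (-(-80)*(-1))*(-⅓*9) = -40*2*(-3) = -80*(-3) = 240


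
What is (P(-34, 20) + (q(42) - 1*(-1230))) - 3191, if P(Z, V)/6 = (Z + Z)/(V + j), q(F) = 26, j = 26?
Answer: -44709/23 ≈ -1943.9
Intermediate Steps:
P(Z, V) = 12*Z/(26 + V) (P(Z, V) = 6*((Z + Z)/(V + 26)) = 6*((2*Z)/(26 + V)) = 6*(2*Z/(26 + V)) = 12*Z/(26 + V))
(P(-34, 20) + (q(42) - 1*(-1230))) - 3191 = (12*(-34)/(26 + 20) + (26 - 1*(-1230))) - 3191 = (12*(-34)/46 + (26 + 1230)) - 3191 = (12*(-34)*(1/46) + 1256) - 3191 = (-204/23 + 1256) - 3191 = 28684/23 - 3191 = -44709/23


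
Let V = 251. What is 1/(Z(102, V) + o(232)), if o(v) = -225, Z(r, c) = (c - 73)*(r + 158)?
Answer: 1/46055 ≈ 2.1713e-5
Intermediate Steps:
Z(r, c) = (-73 + c)*(158 + r)
1/(Z(102, V) + o(232)) = 1/((-11534 - 73*102 + 158*251 + 251*102) - 225) = 1/((-11534 - 7446 + 39658 + 25602) - 225) = 1/(46280 - 225) = 1/46055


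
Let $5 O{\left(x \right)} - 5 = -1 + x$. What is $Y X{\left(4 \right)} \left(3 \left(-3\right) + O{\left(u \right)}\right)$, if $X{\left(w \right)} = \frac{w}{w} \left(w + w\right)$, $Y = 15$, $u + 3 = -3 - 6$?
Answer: $-1272$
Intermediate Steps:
$u = -12$ ($u = -3 - 9 = -12$)
$X{\left(w \right)} = 2 w$ ($X{\left(w \right)} = 1 \cdot 2 w = 2 w$)
$O{\left(x \right)} = \frac{4}{5} + \frac{x}{5}$ ($O{\left(x \right)} = 1 + \frac{-1 + x}{5} = 1 + \left(- \frac{1}{5} + \frac{x}{5}\right) = \frac{4}{5} + \frac{x}{5}$)
$Y X{\left(4 \right)} \left(3 \left(-3\right) + O{\left(u \right)}\right) = 15 \cdot 2 \cdot 4 \left(3 \left(-3\right) + \left(\frac{4}{5} + \frac{1}{5} \left(-12\right)\right)\right) = 15 \cdot 8 \left(-9 + \left(\frac{4}{5} - \frac{12}{5}\right)\right) = 120 \left(-9 - \frac{8}{5}\right) = 120 \left(- \frac{53}{5}\right) = -1272$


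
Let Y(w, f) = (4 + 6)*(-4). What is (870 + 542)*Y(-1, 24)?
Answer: -56480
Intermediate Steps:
Y(w, f) = -40 (Y(w, f) = 10*(-4) = -40)
(870 + 542)*Y(-1, 24) = (870 + 542)*(-40) = 1412*(-40) = -56480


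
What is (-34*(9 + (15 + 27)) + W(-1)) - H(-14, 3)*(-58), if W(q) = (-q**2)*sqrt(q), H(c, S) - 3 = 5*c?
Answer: -5620 - I ≈ -5620.0 - 1.0*I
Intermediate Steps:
H(c, S) = 3 + 5*c
W(q) = -q**(5/2)
(-34*(9 + (15 + 27)) + W(-1)) - H(-14, 3)*(-58) = (-34*(9 + (15 + 27)) - (-1)**(5/2)) - (3 + 5*(-14))*(-58) = (-34*(9 + 42) - I) - (3 - 70)*(-58) = (-34*51 - I) - (-67)*(-58) = (-1734 - I) - 1*3886 = (-1734 - I) - 3886 = -5620 - I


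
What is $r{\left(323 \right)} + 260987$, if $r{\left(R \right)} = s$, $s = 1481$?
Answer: $262468$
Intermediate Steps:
$r{\left(R \right)} = 1481$
$r{\left(323 \right)} + 260987 = 1481 + 260987 = 262468$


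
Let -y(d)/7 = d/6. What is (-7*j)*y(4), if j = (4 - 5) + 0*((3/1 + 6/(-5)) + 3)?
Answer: -98/3 ≈ -32.667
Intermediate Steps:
y(d) = -7*d/6
j = -1 (j = -1 + 0*((3*1 + 6*(-⅕)) + 3) = -1 + 0*((3 - 6/5) + 3) = -1 + 0*(9/5 + 3) = -1 + 0*(24/5) = -1 + 0 = -1)
(-7*j)*y(4) = (-7*(-1))*(-7/6*4) = 7*(-14/3) = -98/3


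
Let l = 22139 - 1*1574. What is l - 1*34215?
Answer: -13650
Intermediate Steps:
l = 20565 (l = 22139 - 1574 = 20565)
l - 1*34215 = 20565 - 1*34215 = 20565 - 34215 = -13650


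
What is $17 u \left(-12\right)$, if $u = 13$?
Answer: $-2652$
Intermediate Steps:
$17 u \left(-12\right) = 17 \cdot 13 \left(-12\right) = 221 \left(-12\right) = -2652$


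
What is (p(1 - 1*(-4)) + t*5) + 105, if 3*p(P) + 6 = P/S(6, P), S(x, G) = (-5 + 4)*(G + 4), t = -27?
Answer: -869/27 ≈ -32.185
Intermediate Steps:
S(x, G) = -4 - G (S(x, G) = -(4 + G) = -4 - G)
p(P) = -2 + P/(3*(-4 - P)) (p(P) = -2 + (P/(-4 - P))/3 = -2 + P/(3*(-4 - P)))
(p(1 - 1*(-4)) + t*5) + 105 = ((-24 - 7*(1 - 1*(-4)))/(3*(4 + (1 - 1*(-4)))) - 27*5) + 105 = ((-24 - 7*(1 + 4))/(3*(4 + (1 + 4))) - 135) + 105 = ((-24 - 7*5)/(3*(4 + 5)) - 135) + 105 = ((⅓)*(-24 - 35)/9 - 135) + 105 = ((⅓)*(⅑)*(-59) - 135) + 105 = (-59/27 - 135) + 105 = -3704/27 + 105 = -869/27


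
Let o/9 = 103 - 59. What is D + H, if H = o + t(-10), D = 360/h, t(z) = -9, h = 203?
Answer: 78921/203 ≈ 388.77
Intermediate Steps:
o = 396 (o = 9*(103 - 59) = 9*44 = 396)
D = 360/203 ≈ 1.7734
H = 387 (H = 396 - 9 = 387)
D + H = 360/203 + 387 = 78921/203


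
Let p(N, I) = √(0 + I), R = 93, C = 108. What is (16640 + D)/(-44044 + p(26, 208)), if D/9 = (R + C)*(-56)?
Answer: 8963801/4663158 + 10583*√13/60621054 ≈ 1.9229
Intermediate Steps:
D = -101304 (D = 9*((93 + 108)*(-56)) = 9*(201*(-56)) = 9*(-11256) = -101304)
p(N, I) = √I
(16640 + D)/(-44044 + p(26, 208)) = (16640 - 101304)/(-44044 + √208) = -84664/(-44044 + 4*√13)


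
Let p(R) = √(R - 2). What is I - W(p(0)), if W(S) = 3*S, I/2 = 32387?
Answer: 64774 - 3*I*√2 ≈ 64774.0 - 4.2426*I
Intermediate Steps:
p(R) = √(-2 + R)
I = 64774 (I = 2*32387 = 64774)
I - W(p(0)) = 64774 - 3*√(-2 + 0) = 64774 - 3*√(-2) = 64774 - 3*I*√2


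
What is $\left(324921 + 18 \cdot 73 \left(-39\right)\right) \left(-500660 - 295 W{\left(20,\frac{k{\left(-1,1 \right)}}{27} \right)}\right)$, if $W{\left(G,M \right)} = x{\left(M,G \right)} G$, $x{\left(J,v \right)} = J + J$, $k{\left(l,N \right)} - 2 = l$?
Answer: $- \frac{1234239584500}{9} \approx -1.3714 \cdot 10^{11}$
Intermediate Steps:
$k{\left(l,N \right)} = 2 + l$
$x{\left(J,v \right)} = 2 J$
$W{\left(G,M \right)} = 2 G M$ ($W{\left(G,M \right)} = 2 M G = 2 G M$)
$\left(324921 + 18 \cdot 73 \left(-39\right)\right) \left(-500660 - 295 W{\left(20,\frac{k{\left(-1,1 \right)}}{27} \right)}\right) = \left(324921 + 18 \cdot 73 \left(-39\right)\right) \left(-500660 - 295 \cdot 2 \cdot 20 \frac{2 - 1}{27}\right) = \left(324921 + 1314 \left(-39\right)\right) \left(-500660 - 295 \cdot 2 \cdot 20 \cdot 1 \cdot \frac{1}{27}\right) = \left(324921 - 51246\right) \left(-500660 - 295 \cdot 2 \cdot 20 \cdot \frac{1}{27}\right) = 273675 \left(-500660 - \frac{11800}{27}\right) = 273675 \left(- \frac{13529620}{27}\right) = - \frac{1234239584500}{9}$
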